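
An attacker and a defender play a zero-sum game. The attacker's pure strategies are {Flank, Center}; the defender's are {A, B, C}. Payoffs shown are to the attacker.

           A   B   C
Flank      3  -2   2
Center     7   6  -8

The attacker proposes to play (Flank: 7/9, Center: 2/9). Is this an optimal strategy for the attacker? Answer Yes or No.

Against A this mix gives (7/9)·3 + (2/9)·7 = 35/9.
Against B this mix gives (7/9)·(-2) + (2/9)·6 = -2/9.
Against C this mix gives (7/9)·2 + (2/9)·(-8) = -2/9.
All of the defender's active replies (B, C) yield -2/9, and no column does worse for the attacker. The mix makes the defender indifferent and guarantees -2/9, so it is optimal.

Yes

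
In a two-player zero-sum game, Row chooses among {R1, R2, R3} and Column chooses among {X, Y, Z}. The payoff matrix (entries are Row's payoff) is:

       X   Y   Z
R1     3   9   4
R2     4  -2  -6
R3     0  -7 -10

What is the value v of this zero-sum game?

Row minima: R1 → 3, R2 → -6, R3 → -10; maximin = 3.
Column maxima: X → 4, Y → 9, Z → 4; minimax = 4.
3 ≠ 4, so there is no saddle point; optimal play is mixed.
R3 is strictly dominated by R1, so Row never plays it.
Y is strictly dominated by Z (it gives Row strictly more in every row), so Column never plays it.
On the remaining 2×2 (R1, R2 vs X, Z):
Let Row play R1 with probability p. Expected payoff against X: 3p + 4(1−p) = −p + 4; against Z: 4p + (-6)(1−p) = 10p − 6.
Setting these equal: −p + 4 = 10p − 6 ⇒ −11p = -10 ⇒ p = 10/11, and the value is (-1)·(10/11) + 4 = 34/11.
For Column: with q = P(X), equating R1's and R2's payoffs gives −q + 4 = 10q − 6 ⇒ q = 10/11.

34/11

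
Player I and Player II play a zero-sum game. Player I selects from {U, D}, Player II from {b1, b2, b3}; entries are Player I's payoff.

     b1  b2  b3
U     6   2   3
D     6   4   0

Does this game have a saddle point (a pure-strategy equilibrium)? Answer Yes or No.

Row minima: U → 2, D → 0; maximin = 2.
Column maxima: b1 → 6, b2 → 4, b3 → 3; minimax = 3.
2 ≠ 3, so no pure-strategy equilibrium exists.

No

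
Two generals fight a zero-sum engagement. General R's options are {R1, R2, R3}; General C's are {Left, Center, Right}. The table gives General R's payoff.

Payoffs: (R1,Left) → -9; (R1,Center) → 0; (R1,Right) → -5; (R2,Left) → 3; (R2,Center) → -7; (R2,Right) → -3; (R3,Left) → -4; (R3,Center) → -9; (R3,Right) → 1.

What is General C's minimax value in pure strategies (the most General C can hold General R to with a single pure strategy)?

Column maxima: Left → 3, Center → 0, Right → 1.
The smallest of these is 0.

0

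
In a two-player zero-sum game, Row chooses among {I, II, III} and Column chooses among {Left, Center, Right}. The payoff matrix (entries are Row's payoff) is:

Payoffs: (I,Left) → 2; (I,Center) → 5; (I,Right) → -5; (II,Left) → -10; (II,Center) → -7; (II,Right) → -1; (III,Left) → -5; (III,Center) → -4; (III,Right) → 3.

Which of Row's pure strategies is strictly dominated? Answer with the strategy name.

II

III gives a strictly higher payoff than II against every column: -5 > -10, -4 > -7, 3 > -1.
So II is strictly dominated and Row never plays it.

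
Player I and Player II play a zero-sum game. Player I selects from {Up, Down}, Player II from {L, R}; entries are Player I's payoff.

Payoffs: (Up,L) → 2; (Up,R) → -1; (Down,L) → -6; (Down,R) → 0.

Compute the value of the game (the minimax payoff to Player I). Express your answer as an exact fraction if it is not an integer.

Row minima: Up → -1, Down → -6; maximin = -1.
Column maxima: L → 2, R → 0; minimax = 0.
-1 ≠ 0, so there is no saddle point; optimal play is mixed.
Let Player I play Up with probability p. Expected payoff against L: 2p + (-6)(1−p) = 8p − 6; against R: (-1)p + 0(1−p) = −p.
Setting these equal: 8p − 6 = −p ⇒ 9p = 6 ⇒ p = 2/3, and the value is (8)·(2/3) − 6 = -2/3.
For Player II: with q = P(L), equating Up's and Down's payoffs gives 3q − 1 = −6q ⇒ q = 1/9.

-2/3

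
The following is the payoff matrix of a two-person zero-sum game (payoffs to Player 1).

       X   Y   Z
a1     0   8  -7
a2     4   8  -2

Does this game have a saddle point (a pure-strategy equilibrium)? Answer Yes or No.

Row minima: a1 → -7, a2 → -2; maximin = -2.
Column maxima: X → 4, Y → 8, Z → -2; minimax = -2.
maximin = minimax = -2, so a saddle point exists.

Yes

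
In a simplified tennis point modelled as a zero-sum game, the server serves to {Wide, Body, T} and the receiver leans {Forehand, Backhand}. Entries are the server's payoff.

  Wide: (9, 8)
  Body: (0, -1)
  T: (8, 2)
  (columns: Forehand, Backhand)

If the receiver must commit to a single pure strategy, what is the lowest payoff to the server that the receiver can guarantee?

8

Column maxima: Forehand → 9, Backhand → 8.
The smallest of these is 8.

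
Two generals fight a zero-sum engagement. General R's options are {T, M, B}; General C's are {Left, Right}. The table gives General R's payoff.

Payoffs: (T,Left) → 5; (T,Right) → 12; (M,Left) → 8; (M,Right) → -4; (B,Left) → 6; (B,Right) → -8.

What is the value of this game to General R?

Row minima: T → 5, M → -4, B → -8; maximin = 5.
Column maxima: Left → 8, Right → 12; minimax = 8.
5 ≠ 8, so there is no saddle point; optimal play is mixed.
B is strictly dominated by M, so General R never plays it.
On the remaining 2×2 (T, M vs Left, Right):
Let General R play T with probability p. Expected payoff against Left: 5p + 8(1−p) = −3p + 8; against Right: 12p + (-4)(1−p) = 16p − 4.
Setting these equal: −3p + 8 = 16p − 4 ⇒ −19p = -12 ⇒ p = 12/19, and the value is (-3)·(12/19) + 8 = 116/19.
For General C: with q = P(Left), equating T's and M's payoffs gives −7q + 12 = 12q − 4 ⇒ q = 16/19.

116/19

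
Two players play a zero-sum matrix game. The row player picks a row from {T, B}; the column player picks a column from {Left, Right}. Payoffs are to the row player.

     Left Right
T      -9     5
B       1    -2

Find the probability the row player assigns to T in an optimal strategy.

3/17

Row minima: T → -9, B → -2; maximin = -2.
Column maxima: Left → 1, Right → 5; minimax = 1.
-2 ≠ 1, so there is no saddle point; optimal play is mixed.
Let the row player play T with probability p. Expected payoff against Left: (-9)p + 1(1−p) = −10p + 1; against Right: 5p + (-2)(1−p) = 7p − 2.
Setting these equal: −10p + 1 = 7p − 2 ⇒ −17p = -3 ⇒ p = 3/17, and the value is (-10)·(3/17) + 1 = -13/17.
For the column player: with q = P(Left), equating T's and B's payoffs gives −14q + 5 = 3q − 2 ⇒ q = 7/17.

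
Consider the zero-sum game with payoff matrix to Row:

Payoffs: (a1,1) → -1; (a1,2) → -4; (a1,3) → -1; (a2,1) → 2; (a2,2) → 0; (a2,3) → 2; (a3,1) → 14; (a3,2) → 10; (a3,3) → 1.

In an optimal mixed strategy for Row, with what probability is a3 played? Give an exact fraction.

2/11

Row minima: a1 → -4, a2 → 0, a3 → 1; maximin = 1.
Column maxima: 1 → 14, 2 → 10, 3 → 2; minimax = 2.
1 ≠ 2, so there is no saddle point; optimal play is mixed.
a1 is strictly dominated by a2, so Row never plays it.
1 is strictly dominated by 2 (it gives Row strictly more in every row), so Column never plays it.
On the remaining 2×2 (a2, a3 vs 2, 3):
Let Row play a2 with probability p. Expected payoff against 2: 0p + 10(1−p) = −10p + 10; against 3: 2p + 1(1−p) = p + 1.
Setting these equal: −10p + 10 = p + 1 ⇒ −11p = -9 ⇒ p = 9/11, and the value is (-10)·(9/11) + 10 = 20/11.
For Column: with q = P(2), equating a2's and a3's payoffs gives −2q + 2 = 9q + 1 ⇒ q = 1/11.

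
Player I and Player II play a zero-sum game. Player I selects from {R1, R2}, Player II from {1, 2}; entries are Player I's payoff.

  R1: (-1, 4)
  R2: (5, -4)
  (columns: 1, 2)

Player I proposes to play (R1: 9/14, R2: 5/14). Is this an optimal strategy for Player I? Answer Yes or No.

Yes

Against 1 this mix gives (9/14)·(-1) + (5/14)·5 = 8/7.
Against 2 this mix gives (9/14)·4 + (5/14)·(-4) = 8/7.
All of Player II's active replies (1, 2) yield 8/7, and no column does worse for Player I. The mix makes Player II indifferent and guarantees 8/7, so it is optimal.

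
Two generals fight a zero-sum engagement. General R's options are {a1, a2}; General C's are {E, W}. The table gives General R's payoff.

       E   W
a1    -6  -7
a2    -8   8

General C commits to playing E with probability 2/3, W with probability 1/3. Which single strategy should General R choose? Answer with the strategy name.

Expected payoff of a1: (2/3)·(-6) + (1/3)·(-7) = -19/3.
Expected payoff of a2: (2/3)·(-8) + (1/3)·8 = -8/3.
The largest is -8/3, so General R's best response is a2.

a2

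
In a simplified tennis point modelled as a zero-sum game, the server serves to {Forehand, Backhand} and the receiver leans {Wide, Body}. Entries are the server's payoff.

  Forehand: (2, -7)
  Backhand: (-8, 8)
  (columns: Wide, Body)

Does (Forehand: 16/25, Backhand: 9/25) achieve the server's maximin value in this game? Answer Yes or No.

Against Wide this mix gives (16/25)·2 + (9/25)·(-8) = -8/5.
Against Body this mix gives (16/25)·(-7) + (9/25)·8 = -8/5.
All of the receiver's active replies (Wide, Body) yield -8/5, and no column does worse for the server. The mix makes the receiver indifferent and guarantees -8/5, so it is optimal.

Yes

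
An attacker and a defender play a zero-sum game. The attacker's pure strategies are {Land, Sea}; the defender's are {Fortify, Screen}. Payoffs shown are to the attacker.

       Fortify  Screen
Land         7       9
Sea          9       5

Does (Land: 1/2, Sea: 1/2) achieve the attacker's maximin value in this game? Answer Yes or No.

Against Fortify this mix gives (1/2)·7 + (1/2)·9 = 8.
Against Screen this mix gives (1/2)·9 + (1/2)·5 = 7.
The defender will play Screen, holding the attacker to 7. Shifting weight toward the row that does better against Screen would raise this floor (the equalizing mix achieves 23/3 against both Screen and Fortify), so the proposed strategy is not optimal.

No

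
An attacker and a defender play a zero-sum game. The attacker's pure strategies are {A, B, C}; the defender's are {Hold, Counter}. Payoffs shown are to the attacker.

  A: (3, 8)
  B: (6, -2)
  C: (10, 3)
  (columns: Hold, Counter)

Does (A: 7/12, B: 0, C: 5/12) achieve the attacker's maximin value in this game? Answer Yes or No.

Yes

Against Hold this mix gives (7/12)·3 + (5/12)·10 = 71/12.
Against Counter this mix gives (7/12)·8 + (5/12)·3 = 71/12.
All of the defender's active replies (Hold, Counter) yield 71/12, and no column does worse for the attacker. The mix makes the defender indifferent and guarantees 71/12, so it is optimal.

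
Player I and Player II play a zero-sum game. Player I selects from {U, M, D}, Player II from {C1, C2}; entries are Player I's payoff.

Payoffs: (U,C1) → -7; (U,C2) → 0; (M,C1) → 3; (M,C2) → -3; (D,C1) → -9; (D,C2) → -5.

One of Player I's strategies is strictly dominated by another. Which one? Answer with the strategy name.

U gives a strictly higher payoff than D against every column: -7 > -9, 0 > -5.
So D is strictly dominated and Player I never plays it.

D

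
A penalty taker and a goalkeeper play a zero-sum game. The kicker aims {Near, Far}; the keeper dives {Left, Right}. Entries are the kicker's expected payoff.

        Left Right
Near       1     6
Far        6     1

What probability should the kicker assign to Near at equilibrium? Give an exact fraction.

1/2

Row minima: Near → 1, Far → 1; maximin = 1.
Column maxima: Left → 6, Right → 6; minimax = 6.
1 ≠ 6, so there is no saddle point; optimal play is mixed.
Let the kicker play Near with probability p. Expected payoff against Left: 1p + 6(1−p) = −5p + 6; against Right: 6p + 1(1−p) = 5p + 1.
Setting these equal: −5p + 6 = 5p + 1 ⇒ −10p = -5 ⇒ p = 1/2, and the value is (-5)·(1/2) + 6 = 7/2.
For the keeper: with q = P(Left), equating Near's and Far's payoffs gives −5q + 6 = 5q + 1 ⇒ q = 1/2.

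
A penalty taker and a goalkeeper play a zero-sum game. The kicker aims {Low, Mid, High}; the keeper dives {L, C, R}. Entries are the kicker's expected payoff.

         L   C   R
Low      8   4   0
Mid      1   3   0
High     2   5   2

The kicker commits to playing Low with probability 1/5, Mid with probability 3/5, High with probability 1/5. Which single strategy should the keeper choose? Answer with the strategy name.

R

If the keeper plays L, the kicker's expected payoff is (1/5)·8 + (3/5)·1 + (1/5)·2 = 13/5.
If the keeper plays C, the kicker's expected payoff is (1/5)·4 + (3/5)·3 + (1/5)·5 = 18/5.
If the keeper plays R, the kicker's expected payoff is (1/5)·0 + (3/5)·0 + (1/5)·2 = 2/5.
The keeper minimizes the kicker's payoff; the smallest is 2/5, so the best response is R.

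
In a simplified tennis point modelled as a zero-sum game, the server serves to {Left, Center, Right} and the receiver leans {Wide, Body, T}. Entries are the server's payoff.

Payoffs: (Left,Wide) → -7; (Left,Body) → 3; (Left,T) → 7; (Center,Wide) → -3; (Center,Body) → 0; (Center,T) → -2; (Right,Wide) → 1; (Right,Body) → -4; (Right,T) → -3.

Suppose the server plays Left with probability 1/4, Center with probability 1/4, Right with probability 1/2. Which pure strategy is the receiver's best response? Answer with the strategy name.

If the receiver plays Wide, the server's expected payoff is (1/4)·(-7) + (1/4)·(-3) + (1/2)·1 = -2.
If the receiver plays Body, the server's expected payoff is (1/4)·3 + (1/4)·0 + (1/2)·(-4) = -5/4.
If the receiver plays T, the server's expected payoff is (1/4)·7 + (1/4)·(-2) + (1/2)·(-3) = -1/4.
The receiver minimizes the server's payoff; the smallest is -2, so the best response is Wide.

Wide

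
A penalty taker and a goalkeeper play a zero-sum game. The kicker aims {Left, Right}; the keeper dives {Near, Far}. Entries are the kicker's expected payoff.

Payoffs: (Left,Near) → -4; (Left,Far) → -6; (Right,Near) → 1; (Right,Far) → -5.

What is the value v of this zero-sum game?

-5

Row minima: Left → -6, Right → -5; maximin = -5.
Column maxima: Near → 1, Far → -5; minimax = -5.
Since maximin = minimax = -5, there is a saddle point and the value is -5.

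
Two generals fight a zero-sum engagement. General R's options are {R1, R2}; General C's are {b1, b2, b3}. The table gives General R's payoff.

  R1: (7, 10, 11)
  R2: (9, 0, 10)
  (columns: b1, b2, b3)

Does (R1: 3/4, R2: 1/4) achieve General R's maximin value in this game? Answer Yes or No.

Yes

Against b1 this mix gives (3/4)·7 + (1/4)·9 = 15/2.
Against b2 this mix gives (3/4)·10 + (1/4)·0 = 15/2.
Against b3 this mix gives (3/4)·11 + (1/4)·10 = 43/4.
All of General C's active replies (b1, b2) yield 15/2, and no column does worse for General R. The mix makes General C indifferent and guarantees 15/2, so it is optimal.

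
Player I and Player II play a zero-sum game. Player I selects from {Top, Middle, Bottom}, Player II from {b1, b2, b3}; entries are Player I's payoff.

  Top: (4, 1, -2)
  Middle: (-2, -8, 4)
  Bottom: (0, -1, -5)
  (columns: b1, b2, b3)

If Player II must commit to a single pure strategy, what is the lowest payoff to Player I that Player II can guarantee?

1

Column maxima: b1 → 4, b2 → 1, b3 → 4.
The smallest of these is 1.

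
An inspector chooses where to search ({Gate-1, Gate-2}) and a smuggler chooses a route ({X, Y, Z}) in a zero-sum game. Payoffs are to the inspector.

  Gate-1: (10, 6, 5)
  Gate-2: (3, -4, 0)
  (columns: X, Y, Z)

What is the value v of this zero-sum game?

Row minima: Gate-1 → 5, Gate-2 → -4; maximin = 5.
Column maxima: X → 10, Y → 6, Z → 5; minimax = 5.
Since maximin = minimax = 5, there is a saddle point and the value is 5.

5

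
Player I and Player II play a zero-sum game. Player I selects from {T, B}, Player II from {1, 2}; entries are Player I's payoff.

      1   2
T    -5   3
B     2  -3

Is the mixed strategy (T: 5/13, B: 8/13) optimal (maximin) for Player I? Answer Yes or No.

Against 1 this mix gives (5/13)·(-5) + (8/13)·2 = -9/13.
Against 2 this mix gives (5/13)·3 + (8/13)·(-3) = -9/13.
All of Player II's active replies (1, 2) yield -9/13, and no column does worse for Player I. The mix makes Player II indifferent and guarantees -9/13, so it is optimal.

Yes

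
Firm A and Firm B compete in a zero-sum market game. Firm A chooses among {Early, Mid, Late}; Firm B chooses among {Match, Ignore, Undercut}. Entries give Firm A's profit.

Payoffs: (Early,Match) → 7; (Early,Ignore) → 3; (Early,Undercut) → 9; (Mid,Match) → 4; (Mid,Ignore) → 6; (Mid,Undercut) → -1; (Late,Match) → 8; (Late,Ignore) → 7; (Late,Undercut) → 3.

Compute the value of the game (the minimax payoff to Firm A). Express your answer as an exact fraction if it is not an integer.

27/5

Row minima: Early → 3, Mid → -1, Late → 3; maximin = 3.
Column maxima: Match → 8, Ignore → 7, Undercut → 9; minimax = 7.
3 ≠ 7, so there is no saddle point; optimal play is mixed.
Mid is strictly dominated by Late, so Firm A never plays it.
With Mid eliminated, Match is strictly dominated by Ignore (it gives Firm A strictly more in every remaining row), so Firm B never plays it.
On the remaining 2×2 (Early, Late vs Ignore, Undercut):
Let Firm A play Early with probability p. Expected payoff against Ignore: 3p + 7(1−p) = −4p + 7; against Undercut: 9p + 3(1−p) = 6p + 3.
Setting these equal: −4p + 7 = 6p + 3 ⇒ −10p = -4 ⇒ p = 2/5, and the value is (-4)·(2/5) + 7 = 27/5.
For Firm B: with q = P(Ignore), equating Early's and Late's payoffs gives −6q + 9 = 4q + 3 ⇒ q = 3/5.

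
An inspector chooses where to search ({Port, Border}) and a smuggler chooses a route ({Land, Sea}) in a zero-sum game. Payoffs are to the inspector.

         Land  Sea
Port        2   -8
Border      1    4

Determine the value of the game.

16/13

Row minima: Port → -8, Border → 1; maximin = 1.
Column maxima: Land → 2, Sea → 4; minimax = 2.
1 ≠ 2, so there is no saddle point; optimal play is mixed.
Let the inspector play Port with probability p. Expected payoff against Land: 2p + 1(1−p) = p + 1; against Sea: (-8)p + 4(1−p) = −12p + 4.
Setting these equal: p + 1 = −12p + 4 ⇒ 13p = 3 ⇒ p = 3/13, and the value is (1)·(3/13) + 1 = 16/13.
For the smuggler: with q = P(Land), equating Port's and Border's payoffs gives 10q − 8 = −3q + 4 ⇒ q = 12/13.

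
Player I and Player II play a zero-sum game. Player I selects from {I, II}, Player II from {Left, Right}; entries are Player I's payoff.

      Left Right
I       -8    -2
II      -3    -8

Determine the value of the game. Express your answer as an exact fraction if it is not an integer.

-58/11

Row minima: I → -8, II → -8; maximin = -8.
Column maxima: Left → -3, Right → -2; minimax = -3.
-8 ≠ -3, so there is no saddle point; optimal play is mixed.
Let Player I play I with probability p. Expected payoff against Left: (-8)p + (-3)(1−p) = −5p − 3; against Right: (-2)p + (-8)(1−p) = 6p − 8.
Setting these equal: −5p − 3 = 6p − 8 ⇒ −11p = -5 ⇒ p = 5/11, and the value is (-5)·(5/11) − 3 = -58/11.
For Player II: with q = P(Left), equating I's and II's payoffs gives −6q − 2 = 5q − 8 ⇒ q = 6/11.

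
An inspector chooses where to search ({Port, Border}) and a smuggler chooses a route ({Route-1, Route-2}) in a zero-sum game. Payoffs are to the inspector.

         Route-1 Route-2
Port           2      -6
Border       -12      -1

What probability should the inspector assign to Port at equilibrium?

Row minima: Port → -6, Border → -12; maximin = -6.
Column maxima: Route-1 → 2, Route-2 → -1; minimax = -1.
-6 ≠ -1, so there is no saddle point; optimal play is mixed.
Let the inspector play Port with probability p. Expected payoff against Route-1: 2p + (-12)(1−p) = 14p − 12; against Route-2: (-6)p + (-1)(1−p) = −5p − 1.
Setting these equal: 14p − 12 = −5p − 1 ⇒ 19p = 11 ⇒ p = 11/19, and the value is (14)·(11/19) − 12 = -74/19.
For the smuggler: with q = P(Route-1), equating Port's and Border's payoffs gives 8q − 6 = −11q − 1 ⇒ q = 5/19.

11/19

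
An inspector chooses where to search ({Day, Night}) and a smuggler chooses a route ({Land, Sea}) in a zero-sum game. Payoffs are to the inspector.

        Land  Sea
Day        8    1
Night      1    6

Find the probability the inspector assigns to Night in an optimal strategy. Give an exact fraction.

Row minima: Day → 1, Night → 1; maximin = 1.
Column maxima: Land → 8, Sea → 6; minimax = 6.
1 ≠ 6, so there is no saddle point; optimal play is mixed.
Let the inspector play Day with probability p. Expected payoff against Land: 8p + 1(1−p) = 7p + 1; against Sea: 1p + 6(1−p) = −5p + 6.
Setting these equal: 7p + 1 = −5p + 6 ⇒ 12p = 5 ⇒ p = 5/12, and the value is (7)·(5/12) + 1 = 47/12.
For the smuggler: with q = P(Land), equating Day's and Night's payoffs gives 7q + 1 = −5q + 6 ⇒ q = 5/12.

7/12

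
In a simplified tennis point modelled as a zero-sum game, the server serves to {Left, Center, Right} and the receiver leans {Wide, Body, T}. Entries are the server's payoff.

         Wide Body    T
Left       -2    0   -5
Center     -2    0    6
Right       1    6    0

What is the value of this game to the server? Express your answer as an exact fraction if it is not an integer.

Row minima: Left → -5, Center → -2, Right → 0; maximin = 0.
Column maxima: Wide → 1, Body → 6, T → 6; minimax = 1.
0 ≠ 1, so there is no saddle point; optimal play is mixed.
Left is strictly dominated by Right, so the server never plays it.
Body is strictly dominated by Wide (it gives the server strictly more in every row), so the receiver never plays it.
On the remaining 2×2 (Center, Right vs Wide, T):
Let the server play Center with probability p. Expected payoff against Wide: (-2)p + 1(1−p) = −3p + 1; against T: 6p + 0(1−p) = 6p.
Setting these equal: −3p + 1 = 6p ⇒ −9p = -1 ⇒ p = 1/9, and the value is (-3)·(1/9) + 1 = 2/3.
For the receiver: with q = P(Wide), equating Center's and Right's payoffs gives −8q + 6 = q ⇒ q = 2/3.

2/3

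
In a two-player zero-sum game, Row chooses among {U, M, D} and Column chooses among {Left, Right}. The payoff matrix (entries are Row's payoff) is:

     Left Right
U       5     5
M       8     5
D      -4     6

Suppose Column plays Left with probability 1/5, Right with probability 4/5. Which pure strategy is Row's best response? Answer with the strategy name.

M

Expected payoff of U: (1/5)·5 + (4/5)·5 = 5.
Expected payoff of M: (1/5)·8 + (4/5)·5 = 28/5.
Expected payoff of D: (1/5)·(-4) + (4/5)·6 = 4.
The largest is 28/5, so Row's best response is M.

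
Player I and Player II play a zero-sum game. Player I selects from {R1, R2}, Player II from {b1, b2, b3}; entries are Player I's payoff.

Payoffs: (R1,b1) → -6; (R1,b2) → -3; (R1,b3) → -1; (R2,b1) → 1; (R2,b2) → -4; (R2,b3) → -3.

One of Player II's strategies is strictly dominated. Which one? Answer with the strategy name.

b2 holds Player I's payoff strictly below b3 in every row: -3 < -1, -4 < -3.
So b3 is strictly dominated for Player II.

b3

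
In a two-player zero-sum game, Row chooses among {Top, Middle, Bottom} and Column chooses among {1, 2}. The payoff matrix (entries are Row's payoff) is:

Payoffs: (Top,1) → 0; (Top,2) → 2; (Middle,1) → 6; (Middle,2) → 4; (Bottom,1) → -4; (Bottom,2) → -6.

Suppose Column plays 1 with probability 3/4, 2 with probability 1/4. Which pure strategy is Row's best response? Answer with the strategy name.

Middle

Expected payoff of Top: (3/4)·0 + (1/4)·2 = 1/2.
Expected payoff of Middle: (3/4)·6 + (1/4)·4 = 11/2.
Expected payoff of Bottom: (3/4)·(-4) + (1/4)·(-6) = -9/2.
The largest is 11/2, so Row's best response is Middle.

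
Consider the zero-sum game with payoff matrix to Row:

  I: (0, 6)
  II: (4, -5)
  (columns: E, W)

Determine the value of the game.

Row minima: I → 0, II → -5; maximin = 0.
Column maxima: E → 4, W → 6; minimax = 4.
0 ≠ 4, so there is no saddle point; optimal play is mixed.
Let Row play I with probability p. Expected payoff against E: 0p + 4(1−p) = −4p + 4; against W: 6p + (-5)(1−p) = 11p − 5.
Setting these equal: −4p + 4 = 11p − 5 ⇒ −15p = -9 ⇒ p = 3/5, and the value is (-4)·(3/5) + 4 = 8/5.
For Column: with q = P(E), equating I's and II's payoffs gives −6q + 6 = 9q − 5 ⇒ q = 11/15.

8/5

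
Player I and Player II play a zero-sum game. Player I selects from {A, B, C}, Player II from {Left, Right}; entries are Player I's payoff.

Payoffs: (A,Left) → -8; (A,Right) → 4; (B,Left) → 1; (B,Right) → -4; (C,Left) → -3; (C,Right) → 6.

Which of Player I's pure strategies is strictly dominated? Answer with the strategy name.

C gives a strictly higher payoff than A against every column: -3 > -8, 6 > 4.
So A is strictly dominated and Player I never plays it.

A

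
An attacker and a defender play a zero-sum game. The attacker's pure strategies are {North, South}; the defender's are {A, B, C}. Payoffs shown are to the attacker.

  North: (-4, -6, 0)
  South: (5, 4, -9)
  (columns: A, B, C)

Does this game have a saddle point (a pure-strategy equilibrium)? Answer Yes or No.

Row minima: North → -6, South → -9; maximin = -6.
Column maxima: A → 5, B → 4, C → 0; minimax = 0.
-6 ≠ 0, so no pure-strategy equilibrium exists.

No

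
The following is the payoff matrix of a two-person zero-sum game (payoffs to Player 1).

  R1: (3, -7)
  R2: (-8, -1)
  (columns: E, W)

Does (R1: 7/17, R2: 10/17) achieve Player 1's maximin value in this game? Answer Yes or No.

Against E this mix gives (7/17)·3 + (10/17)·(-8) = -59/17.
Against W this mix gives (7/17)·(-7) + (10/17)·(-1) = -59/17.
All of Player 2's active replies (E, W) yield -59/17, and no column does worse for Player 1. The mix makes Player 2 indifferent and guarantees -59/17, so it is optimal.

Yes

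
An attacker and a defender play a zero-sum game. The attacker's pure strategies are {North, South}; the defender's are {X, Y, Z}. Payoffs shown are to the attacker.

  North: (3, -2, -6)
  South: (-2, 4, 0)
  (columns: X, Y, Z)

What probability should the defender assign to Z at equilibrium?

Row minima: North → -6, South → -2; maximin = -2.
Column maxima: X → 3, Y → 4, Z → 0; minimax = 0.
-2 ≠ 0, so there is no saddle point; optimal play is mixed.
Y is strictly dominated by Z (it gives the attacker strictly more in every row), so the defender never plays it.
On the remaining 2×2 (North, South vs X, Z):
Let the attacker play North with probability p. Expected payoff against X: 3p + (-2)(1−p) = 5p − 2; against Z: (-6)p + 0(1−p) = −6p.
Setting these equal: 5p − 2 = −6p ⇒ 11p = 2 ⇒ p = 2/11, and the value is (5)·(2/11) − 2 = -12/11.
For the defender: with q = P(X), equating North's and South's payoffs gives 9q − 6 = −2q ⇒ q = 6/11.

5/11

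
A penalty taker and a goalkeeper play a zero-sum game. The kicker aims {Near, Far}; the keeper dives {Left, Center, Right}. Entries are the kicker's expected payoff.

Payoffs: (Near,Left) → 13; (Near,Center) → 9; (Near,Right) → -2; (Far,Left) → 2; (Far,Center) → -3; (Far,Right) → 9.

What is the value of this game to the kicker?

Row minima: Near → -2, Far → -3; maximin = -2.
Column maxima: Left → 13, Center → 9, Right → 9; minimax = 9.
-2 ≠ 9, so there is no saddle point; optimal play is mixed.
Left is strictly dominated by Center (it gives the kicker strictly more in every row), so the keeper never plays it.
On the remaining 2×2 (Near, Far vs Center, Right):
Let the kicker play Near with probability p. Expected payoff against Center: 9p + (-3)(1−p) = 12p − 3; against Right: (-2)p + 9(1−p) = −11p + 9.
Setting these equal: 12p − 3 = −11p + 9 ⇒ 23p = 12 ⇒ p = 12/23, and the value is (12)·(12/23) − 3 = 75/23.
For the keeper: with q = P(Center), equating Near's and Far's payoffs gives 11q − 2 = −12q + 9 ⇒ q = 11/23.

75/23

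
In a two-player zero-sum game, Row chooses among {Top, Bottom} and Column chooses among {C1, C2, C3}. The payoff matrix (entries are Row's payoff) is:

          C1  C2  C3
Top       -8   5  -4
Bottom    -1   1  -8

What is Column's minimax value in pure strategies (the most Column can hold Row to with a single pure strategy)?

-4

Column maxima: C1 → -1, C2 → 5, C3 → -4.
The smallest of these is -4.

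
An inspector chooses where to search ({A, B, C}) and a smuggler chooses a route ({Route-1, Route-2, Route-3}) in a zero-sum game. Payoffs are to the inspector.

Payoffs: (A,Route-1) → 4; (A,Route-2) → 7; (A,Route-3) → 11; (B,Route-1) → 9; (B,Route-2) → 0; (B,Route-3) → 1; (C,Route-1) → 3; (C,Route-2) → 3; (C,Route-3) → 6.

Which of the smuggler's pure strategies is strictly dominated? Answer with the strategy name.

Route-3

Route-2 holds the inspector's payoff strictly below Route-3 in every row: 7 < 11, 0 < 1, 3 < 6.
So Route-3 is strictly dominated for the smuggler.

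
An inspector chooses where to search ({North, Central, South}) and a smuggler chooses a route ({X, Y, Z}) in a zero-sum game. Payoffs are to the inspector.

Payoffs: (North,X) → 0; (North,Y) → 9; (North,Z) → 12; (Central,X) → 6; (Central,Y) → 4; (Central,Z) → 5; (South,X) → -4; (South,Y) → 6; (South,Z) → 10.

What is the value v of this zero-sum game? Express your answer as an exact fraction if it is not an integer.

Row minima: North → 0, Central → 4, South → -4; maximin = 4.
Column maxima: X → 6, Y → 9, Z → 12; minimax = 6.
4 ≠ 6, so there is no saddle point; optimal play is mixed.
South is strictly dominated by North, so the inspector never plays it.
Z is strictly dominated by Y (it gives the inspector strictly more in every row), so the smuggler never plays it.
On the remaining 2×2 (North, Central vs X, Y):
Let the inspector play North with probability p. Expected payoff against X: 0p + 6(1−p) = −6p + 6; against Y: 9p + 4(1−p) = 5p + 4.
Setting these equal: −6p + 6 = 5p + 4 ⇒ −11p = -2 ⇒ p = 2/11, and the value is (-6)·(2/11) + 6 = 54/11.
For the smuggler: with q = P(X), equating North's and Central's payoffs gives −9q + 9 = 2q + 4 ⇒ q = 5/11.

54/11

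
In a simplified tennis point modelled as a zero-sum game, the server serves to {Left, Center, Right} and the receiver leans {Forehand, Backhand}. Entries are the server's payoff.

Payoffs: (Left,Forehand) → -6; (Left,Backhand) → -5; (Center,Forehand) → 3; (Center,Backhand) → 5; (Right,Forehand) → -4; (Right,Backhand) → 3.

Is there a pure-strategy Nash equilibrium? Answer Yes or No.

Yes

Row minima: Left → -6, Center → 3, Right → -4; maximin = 3.
Column maxima: Forehand → 3, Backhand → 5; minimax = 3.
maximin = minimax = 3, so a saddle point exists.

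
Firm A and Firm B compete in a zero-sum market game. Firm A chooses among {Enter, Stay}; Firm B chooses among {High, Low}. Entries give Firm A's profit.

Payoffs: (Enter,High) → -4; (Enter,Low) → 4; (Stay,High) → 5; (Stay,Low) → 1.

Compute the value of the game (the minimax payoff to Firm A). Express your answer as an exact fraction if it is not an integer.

Row minima: Enter → -4, Stay → 1; maximin = 1.
Column maxima: High → 5, Low → 4; minimax = 4.
1 ≠ 4, so there is no saddle point; optimal play is mixed.
Let Firm A play Enter with probability p. Expected payoff against High: (-4)p + 5(1−p) = −9p + 5; against Low: 4p + 1(1−p) = 3p + 1.
Setting these equal: −9p + 5 = 3p + 1 ⇒ −12p = -4 ⇒ p = 1/3, and the value is (-9)·(1/3) + 5 = 2.
For Firm B: with q = P(High), equating Enter's and Stay's payoffs gives −8q + 4 = 4q + 1 ⇒ q = 1/4.

2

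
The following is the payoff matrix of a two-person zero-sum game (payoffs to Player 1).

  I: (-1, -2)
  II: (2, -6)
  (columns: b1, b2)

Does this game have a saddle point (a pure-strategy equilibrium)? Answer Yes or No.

Yes

Row minima: I → -2, II → -6; maximin = -2.
Column maxima: b1 → 2, b2 → -2; minimax = -2.
maximin = minimax = -2, so a saddle point exists.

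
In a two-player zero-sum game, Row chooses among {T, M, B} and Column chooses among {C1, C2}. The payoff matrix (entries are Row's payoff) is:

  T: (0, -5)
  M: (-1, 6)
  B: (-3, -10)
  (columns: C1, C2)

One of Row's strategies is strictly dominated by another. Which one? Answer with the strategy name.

T gives a strictly higher payoff than B against every column: 0 > -3, -5 > -10.
So B is strictly dominated and Row never plays it.

B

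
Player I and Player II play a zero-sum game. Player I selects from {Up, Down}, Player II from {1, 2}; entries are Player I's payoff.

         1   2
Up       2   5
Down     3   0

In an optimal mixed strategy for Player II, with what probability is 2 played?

Row minima: Up → 2, Down → 0; maximin = 2.
Column maxima: 1 → 3, 2 → 5; minimax = 3.
2 ≠ 3, so there is no saddle point; optimal play is mixed.
Let Player I play Up with probability p. Expected payoff against 1: 2p + 3(1−p) = −p + 3; against 2: 5p + 0(1−p) = 5p.
Setting these equal: −p + 3 = 5p ⇒ −6p = -3 ⇒ p = 1/2, and the value is (-1)·(1/2) + 3 = 5/2.
For Player II: with q = P(1), equating Up's and Down's payoffs gives −3q + 5 = 3q ⇒ q = 5/6.

1/6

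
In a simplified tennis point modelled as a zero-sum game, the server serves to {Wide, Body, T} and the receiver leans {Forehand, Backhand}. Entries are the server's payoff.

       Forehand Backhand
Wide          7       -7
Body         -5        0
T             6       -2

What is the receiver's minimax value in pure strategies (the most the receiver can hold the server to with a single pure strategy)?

0

Column maxima: Forehand → 7, Backhand → 0.
The smallest of these is 0.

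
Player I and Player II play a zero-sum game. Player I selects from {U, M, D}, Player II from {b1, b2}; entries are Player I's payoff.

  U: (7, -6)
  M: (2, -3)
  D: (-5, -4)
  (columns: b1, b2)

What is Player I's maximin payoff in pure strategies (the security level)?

-3

Row minima: U → -6, M → -3, D → -5.
The best of these is -3.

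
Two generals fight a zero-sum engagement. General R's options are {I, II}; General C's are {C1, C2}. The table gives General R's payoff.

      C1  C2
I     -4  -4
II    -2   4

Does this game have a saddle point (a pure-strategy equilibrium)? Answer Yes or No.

Yes

Row minima: I → -4, II → -2; maximin = -2.
Column maxima: C1 → -2, C2 → 4; minimax = -2.
maximin = minimax = -2, so a saddle point exists.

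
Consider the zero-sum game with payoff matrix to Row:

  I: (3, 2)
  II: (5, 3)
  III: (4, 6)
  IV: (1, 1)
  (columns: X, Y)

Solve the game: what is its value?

Row minima: I → 2, II → 3, III → 4, IV → 1; maximin = 4.
Column maxima: X → 5, Y → 6; minimax = 5.
4 ≠ 5, so there is no saddle point; optimal play is mixed.
I is strictly dominated by II, so Row never plays it.
IV is strictly dominated by II, so Row never plays it.
On the remaining 2×2 (II, III vs X, Y):
Let Row play II with probability p. Expected payoff against X: 5p + 4(1−p) = p + 4; against Y: 3p + 6(1−p) = −3p + 6.
Setting these equal: p + 4 = −3p + 6 ⇒ 4p = 2 ⇒ p = 1/2, and the value is (1)·(1/2) + 4 = 9/2.
For Column: with q = P(X), equating II's and III's payoffs gives 2q + 3 = −2q + 6 ⇒ q = 3/4.

9/2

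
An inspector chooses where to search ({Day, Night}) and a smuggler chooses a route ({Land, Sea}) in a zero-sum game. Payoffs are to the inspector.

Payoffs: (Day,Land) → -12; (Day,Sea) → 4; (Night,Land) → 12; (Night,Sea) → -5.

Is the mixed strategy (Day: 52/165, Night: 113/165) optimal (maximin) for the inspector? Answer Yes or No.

No

Against Land this mix gives (52/165)·(-12) + (113/165)·12 = 244/55.
Against Sea this mix gives (52/165)·4 + (113/165)·(-5) = -119/55.
The smuggler will play Sea, holding the inspector to -119/55. Shifting weight toward the row that does better against Sea would raise this floor (the equalizing mix achieves -4/11 against both Sea and Land), so the proposed strategy is not optimal.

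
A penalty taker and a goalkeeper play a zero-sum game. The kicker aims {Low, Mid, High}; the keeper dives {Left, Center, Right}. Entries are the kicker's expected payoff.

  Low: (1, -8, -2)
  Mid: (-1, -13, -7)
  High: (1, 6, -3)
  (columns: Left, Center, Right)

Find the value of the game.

Row minima: Low → -8, Mid → -13, High → -3; maximin = -3.
Column maxima: Left → 1, Center → 6, Right → -2; minimax = -2.
-3 ≠ -2, so there is no saddle point; optimal play is mixed.
Mid is strictly dominated by Low, so the kicker never plays it.
Left is strictly dominated by Right (it gives the kicker strictly more in every row), so the keeper never plays it.
On the remaining 2×2 (Low, High vs Center, Right):
Let the kicker play Low with probability p. Expected payoff against Center: (-8)p + 6(1−p) = −14p + 6; against Right: (-2)p + (-3)(1−p) = p − 3.
Setting these equal: −14p + 6 = p − 3 ⇒ −15p = -9 ⇒ p = 3/5, and the value is (-14)·(3/5) + 6 = -12/5.
For the keeper: with q = P(Center), equating Low's and High's payoffs gives −6q − 2 = 9q − 3 ⇒ q = 1/15.

-12/5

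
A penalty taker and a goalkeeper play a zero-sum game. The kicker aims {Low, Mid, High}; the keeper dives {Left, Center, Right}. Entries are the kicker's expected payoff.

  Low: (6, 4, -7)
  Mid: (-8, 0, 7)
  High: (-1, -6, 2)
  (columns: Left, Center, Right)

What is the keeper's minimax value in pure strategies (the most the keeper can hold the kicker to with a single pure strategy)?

Column maxima: Left → 6, Center → 4, Right → 7.
The smallest of these is 4.

4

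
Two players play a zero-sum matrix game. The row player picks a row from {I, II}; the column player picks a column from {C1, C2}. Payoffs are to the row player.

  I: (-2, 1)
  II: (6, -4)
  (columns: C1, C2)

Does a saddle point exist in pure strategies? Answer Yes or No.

Row minima: I → -2, II → -4; maximin = -2.
Column maxima: C1 → 6, C2 → 1; minimax = 1.
-2 ≠ 1, so no pure-strategy equilibrium exists.

No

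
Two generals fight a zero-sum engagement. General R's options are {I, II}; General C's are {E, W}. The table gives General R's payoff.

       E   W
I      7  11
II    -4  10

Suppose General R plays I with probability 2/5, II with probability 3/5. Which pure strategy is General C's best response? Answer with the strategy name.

If General C plays E, General R's expected payoff is (2/5)·7 + (3/5)·(-4) = 2/5.
If General C plays W, General R's expected payoff is (2/5)·11 + (3/5)·10 = 52/5.
General C minimizes General R's payoff; the smallest is 2/5, so the best response is E.

E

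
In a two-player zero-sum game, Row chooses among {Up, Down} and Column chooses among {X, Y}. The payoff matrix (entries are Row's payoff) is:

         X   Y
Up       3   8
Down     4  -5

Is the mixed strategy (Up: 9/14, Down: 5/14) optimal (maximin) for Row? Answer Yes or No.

Against X this mix gives (9/14)·3 + (5/14)·4 = 47/14.
Against Y this mix gives (9/14)·8 + (5/14)·(-5) = 47/14.
All of Column's active replies (X, Y) yield 47/14, and no column does worse for Row. The mix makes Column indifferent and guarantees 47/14, so it is optimal.

Yes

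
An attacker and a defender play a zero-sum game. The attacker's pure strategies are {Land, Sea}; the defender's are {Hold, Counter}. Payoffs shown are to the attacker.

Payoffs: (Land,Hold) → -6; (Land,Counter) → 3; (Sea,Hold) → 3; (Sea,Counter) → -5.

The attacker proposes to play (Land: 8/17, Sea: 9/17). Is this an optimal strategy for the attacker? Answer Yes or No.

Against Hold this mix gives (8/17)·(-6) + (9/17)·3 = -21/17.
Against Counter this mix gives (8/17)·3 + (9/17)·(-5) = -21/17.
All of the defender's active replies (Hold, Counter) yield -21/17, and no column does worse for the attacker. The mix makes the defender indifferent and guarantees -21/17, so it is optimal.

Yes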